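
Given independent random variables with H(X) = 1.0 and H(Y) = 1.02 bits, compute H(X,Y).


For independent variables, H(X,Y) = H(X) + H(Y) = 1.0 + 1.02 = 2.02

2.02 bits


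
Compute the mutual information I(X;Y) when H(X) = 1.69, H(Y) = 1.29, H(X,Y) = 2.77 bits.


I(X;Y) = H(X) + H(Y) - H(X,Y) = 1.69 + 1.29 - 2.77 = 0.21

0.21 bits


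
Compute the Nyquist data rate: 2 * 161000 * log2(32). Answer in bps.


Rate = 2 * B * log2(M) = 2 * 161000 * 5.0 = 1610000.0

1610000.0 bps


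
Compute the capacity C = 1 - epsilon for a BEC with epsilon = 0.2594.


C = 1 - epsilon = 1 - 0.2594 = 0.7406

0.7406 bits


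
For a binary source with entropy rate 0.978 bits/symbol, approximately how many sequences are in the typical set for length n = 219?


log2|A_typical| = nH = 219 * 0.978 = 214.182, so |A_typical| ~ 2^214.182 = 2.987e+64

2.987e+64


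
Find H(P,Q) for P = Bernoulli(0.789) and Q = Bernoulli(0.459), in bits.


H(P,Q) = -p*log2(q) - (1-p)*log2(1-q). -0.789*log2(0.459) = 0.886389; -0.211*log2(0.541) = 0.187009. H(P,Q) = 0.886389 + 0.187009 = 1.0734

1.0734 bits


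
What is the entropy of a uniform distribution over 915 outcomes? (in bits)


H = log2(n) = log2(915) = 9.8376

9.8376 bits


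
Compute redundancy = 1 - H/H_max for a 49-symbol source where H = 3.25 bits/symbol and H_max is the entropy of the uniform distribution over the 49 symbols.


H_max = log2(K) = log2(49) = 5.6147 bits/symbol. Redundancy = 1 - H/H_max = 1 - 3.25/5.6147 = 1 - 0.5788 = 0.4212

0.4212


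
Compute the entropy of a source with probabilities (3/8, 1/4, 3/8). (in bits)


H = -sum(p_i * log2(p_i)). Terms: -(3/8)*log2(3/8) = 0.530639; -(1/4)*log2(1/4) = 0.500000; -(3/8)*log2(3/8) = 0.530639. H = 0.530639 + 0.500000 + 0.530639 = 1.5613

1.5613 bits


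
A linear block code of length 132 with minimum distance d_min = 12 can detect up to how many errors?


Detection capability = d_min - 1 = 12 - 1 = 11

11 errors


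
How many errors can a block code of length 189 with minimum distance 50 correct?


Correction capability = floor((d-1)/2) = floor((50-1)/2) = 24

24 errors


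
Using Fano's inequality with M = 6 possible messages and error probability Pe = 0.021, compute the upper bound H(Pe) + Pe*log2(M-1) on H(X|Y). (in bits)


H(Pe) = -Pe*log2(Pe) - (1-Pe)*log2(1-Pe) = -0.021*log2(0.021) - 0.979*log2(0.979) = 0.117043 + 0.029976 = 0.147. Pe*log2(M-1) = 0.021*log2(5) = 0.048760. Bound = H(Pe) + Pe*log2(M-1) = 0.117043 + 0.029976 + 0.048760 = 0.1958

0.1958 bits


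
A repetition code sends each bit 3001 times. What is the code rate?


Rate = k/n = 1/3001

1/3001


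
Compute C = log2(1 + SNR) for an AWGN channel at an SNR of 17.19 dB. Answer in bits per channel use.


SNR_linear = 10^(17.19/10) = 52.36; C = log2(1 + SNR_linear) = log2(1 + 52.36) = 5.7377

5.7377 bits/channel use


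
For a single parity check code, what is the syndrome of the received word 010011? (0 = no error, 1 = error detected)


Syndrome = XOR of all bits = 0 XOR 1 XOR 0 XOR 0 XOR 1 XOR 1 = 1

1


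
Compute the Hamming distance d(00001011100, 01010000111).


Count differing positions: . ^ . ^ ^ . ^ ^ . ^ ^ = 7 differences

7


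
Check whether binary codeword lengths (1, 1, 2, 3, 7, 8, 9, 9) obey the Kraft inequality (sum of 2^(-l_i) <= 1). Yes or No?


Kraft sum = sum(2^(-l_i)) = 1.3906, need <= 1. Result: violated (a binary prefix-free code with these lengths cannot exist)

No


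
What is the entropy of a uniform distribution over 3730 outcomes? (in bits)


H = log2(n) = log2(3730) = 11.865

11.865 bits


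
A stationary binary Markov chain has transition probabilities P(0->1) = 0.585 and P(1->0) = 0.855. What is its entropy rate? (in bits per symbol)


Stationary distribution: pi_0 = p10/(p01+p10) = 0.5938, pi_1 = 0.4062. Entropy rate H' = pi_0*H(p01) + pi_1*H(p10) = 0.5938*0.9791 + 0.4062*0.5972 = 0.8239

0.8239 bits/symbol


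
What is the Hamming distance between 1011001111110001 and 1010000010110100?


Count differing positions: . . . ^ . . ^ ^ . ^ . . . ^ . ^ = 6 differences

6


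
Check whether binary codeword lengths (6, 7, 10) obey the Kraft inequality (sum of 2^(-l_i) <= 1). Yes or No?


Kraft sum = sum(2^(-l_i)) = 0.0244, need <= 1. Result: satisfied (a binary prefix-free code with these lengths exists)

Yes


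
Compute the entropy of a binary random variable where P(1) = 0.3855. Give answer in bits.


H = -p*log2(p) - (1-p)*log2(1-p). -0.3855*log2(0.3855) = 0.530139; -0.6145*log2(0.6145) = 0.431696. H = 0.530139 + 0.431696 = 0.9618

0.9618 bits


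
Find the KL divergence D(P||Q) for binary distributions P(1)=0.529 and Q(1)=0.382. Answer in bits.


KL = p*log2(p/q) + (1-p)*log2((1-p)/(1-q)) = 0.529*log2(0.529/0.382) + 0.471*log2(0.471/0.618) = 0.0639

0.0639 bits


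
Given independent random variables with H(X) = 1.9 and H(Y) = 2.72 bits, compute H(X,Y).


For independent variables, H(X,Y) = H(X) + H(Y) = 1.9 + 2.72 = 4.62

4.62 bits


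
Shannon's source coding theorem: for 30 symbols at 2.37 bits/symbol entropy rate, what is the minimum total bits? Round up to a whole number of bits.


Minimum bits >= n * H = 30 * 2.37 = 71.1, rounded up to a whole number of bits = 72

72 bits


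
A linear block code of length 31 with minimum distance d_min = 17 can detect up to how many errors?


Detection capability = d_min - 1 = 17 - 1 = 16

16 errors


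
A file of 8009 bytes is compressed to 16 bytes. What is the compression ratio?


Ratio = original / compressed = 8009 / 16 = 500.5625

500.5625


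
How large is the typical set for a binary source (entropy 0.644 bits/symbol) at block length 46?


log2|A_typical| = nH = 46 * 0.644 = 29.624, so |A_typical| ~ 2^29.624 = 8.274e+08

8.274e+08


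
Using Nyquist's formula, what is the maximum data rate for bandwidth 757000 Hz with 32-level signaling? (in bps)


Rate = 2 * B * log2(M) = 2 * 757000 * 5.0 = 7570000.0

7570000.0 bps


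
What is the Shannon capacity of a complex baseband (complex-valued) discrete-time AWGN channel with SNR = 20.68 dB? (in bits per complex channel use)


SNR_linear = 10^(20.68/10) = 116.9499; C = log2(1 + SNR_linear) = log2(1 + 116.9499) = 6.882

6.882 bits/channel use


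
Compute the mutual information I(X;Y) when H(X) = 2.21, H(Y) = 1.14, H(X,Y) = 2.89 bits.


I(X;Y) = H(X) + H(Y) - H(X,Y) = 2.21 + 1.14 - 2.89 = 0.46

0.46 bits


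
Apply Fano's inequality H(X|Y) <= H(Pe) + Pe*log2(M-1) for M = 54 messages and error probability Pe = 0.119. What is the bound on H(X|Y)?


H(Pe) = -Pe*log2(Pe) - (1-Pe)*log2(1-Pe) = -0.119*log2(0.119) - 0.881*log2(0.881) = 0.365445 + 0.161035 = 0.5265. Pe*log2(M-1) = 0.119*log2(53) = 0.681623. Bound = H(Pe) + Pe*log2(M-1) = 0.365445 + 0.161035 + 0.681623 = 1.2081

1.2081 bits


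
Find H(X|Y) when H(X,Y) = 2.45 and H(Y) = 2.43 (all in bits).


H(X|Y) = H(X,Y) - H(Y) = 2.45 - 2.43 = 0.02

0.02 bits


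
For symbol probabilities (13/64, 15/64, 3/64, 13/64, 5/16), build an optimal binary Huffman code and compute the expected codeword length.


Huffman construction (repeatedly merge the two least-probable nodes; each merge adds 1 bit to every symbol beneath it): 3/64 + 13/64 = 1/4; 13/64 + 15/64 = 7/16; 1/4 + 5/16 = 9/16; 7/16 + 9/16 = 1. Resulting codeword lengths (in the order the probabilities were given): (3, 2, 3, 2, 2). L_avg = sum(p_i * l_i) = 13/64*3 + 15/64*2 + 3/64*3 + 13/64*2 + 5/16*2 = 9/4 = 2.25

2.25 bits


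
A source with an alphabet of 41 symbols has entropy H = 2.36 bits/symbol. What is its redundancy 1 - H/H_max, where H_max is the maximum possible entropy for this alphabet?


H_max = log2(K) = log2(41) = 5.3576 bits/symbol. Redundancy = 1 - H/H_max = 1 - 2.36/5.3576 = 1 - 0.4405 = 0.5595

0.5595


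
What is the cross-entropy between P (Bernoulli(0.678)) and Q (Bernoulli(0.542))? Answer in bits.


H(P,Q) = -p*log2(q) - (1-p)*log2(1-q). -0.678*log2(0.542) = 0.599105; -0.322*log2(0.458) = 0.362759. H(P,Q) = 0.599105 + 0.362759 = 0.9619

0.9619 bits


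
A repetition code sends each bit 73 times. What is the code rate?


Rate = k/n = 1/73

1/73


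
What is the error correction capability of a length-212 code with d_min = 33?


Correction capability = floor((d-1)/2) = floor((33-1)/2) = 16

16 errors


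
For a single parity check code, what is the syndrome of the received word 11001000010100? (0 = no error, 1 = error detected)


Syndrome = XOR of all bits = 1 XOR 1 XOR 0 XOR 0 XOR 1 XOR 0 XOR 0 XOR 0 XOR 0 XOR 1 XOR 0 XOR 1 XOR 0 XOR 0 = 1

1


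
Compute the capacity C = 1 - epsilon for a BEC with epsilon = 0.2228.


C = 1 - epsilon = 1 - 0.2228 = 0.7772

0.7772 bits


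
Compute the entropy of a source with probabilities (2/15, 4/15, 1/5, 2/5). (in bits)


H = -sum(p_i * log2(p_i)). Terms: -(2/15)*log2(2/15) = 0.387585; -(4/15)*log2(4/15) = 0.508504; -(1/5)*log2(1/5) = 0.464386; -(2/5)*log2(2/5) = 0.528771. H = 0.387585 + 0.508504 + 0.464386 + 0.528771 = 1.8892

1.8892 bits


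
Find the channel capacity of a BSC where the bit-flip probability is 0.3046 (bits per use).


H(p) = -p*log2(p) - (1-p)*log2(1-p) = -0.3046*log2(0.3046) - 0.6954*log2(0.6954) = 0.522393 + 0.364449 = 0.8868. C = 1 - H(p) = 1 - 0.8868 = 0.1132

0.1132 bits


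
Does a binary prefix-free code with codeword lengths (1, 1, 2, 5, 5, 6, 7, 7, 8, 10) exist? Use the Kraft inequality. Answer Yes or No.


Kraft sum = sum(2^(-l_i)) = 1.3486, need <= 1. Result: violated (a binary prefix-free code with these lengths cannot exist)

No


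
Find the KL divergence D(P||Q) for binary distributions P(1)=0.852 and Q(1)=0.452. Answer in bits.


KL = p*log2(p/q) + (1-p)*log2((1-p)/(1-q)) = 0.852*log2(0.852/0.452) + 0.148*log2(0.148/0.548) = 0.4997

0.4997 bits


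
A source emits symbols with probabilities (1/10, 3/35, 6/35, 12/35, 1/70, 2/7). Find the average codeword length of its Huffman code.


Huffman construction (repeatedly merge the two least-probable nodes; each merge adds 1 bit to every symbol beneath it): 1/70 + 3/35 = 1/10; 1/10 + 1/10 = 1/5; 6/35 + 1/5 = 13/35; 2/7 + 12/35 = 22/35; 13/35 + 22/35 = 1. Resulting codeword lengths (in the order the probabilities were given): (3, 4, 2, 2, 4, 2). L_avg = sum(p_i * l_i) = 1/10*3 + 3/35*4 + 6/35*2 + 12/35*2 + 1/70*4 + 2/7*2 = 23/10 = 2.3

2.3 bits


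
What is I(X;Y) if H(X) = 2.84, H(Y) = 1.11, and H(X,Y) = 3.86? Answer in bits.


I(X;Y) = H(X) + H(Y) - H(X,Y) = 2.84 + 1.11 - 3.86 = 0.09

0.09 bits


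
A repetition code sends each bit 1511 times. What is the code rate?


Rate = k/n = 1/1511

1/1511


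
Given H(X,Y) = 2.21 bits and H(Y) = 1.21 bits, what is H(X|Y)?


H(X|Y) = H(X,Y) - H(Y) = 2.21 - 1.21 = 1.0

1.0 bits


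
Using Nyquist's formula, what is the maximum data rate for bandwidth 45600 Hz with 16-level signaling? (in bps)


Rate = 2 * B * log2(M) = 2 * 45600 * 4.0 = 364800.0

364800.0 bps


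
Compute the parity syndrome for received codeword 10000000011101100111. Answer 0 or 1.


Syndrome = XOR of all bits = 1 XOR 0 XOR 0 XOR 0 XOR 0 XOR 0 XOR 0 XOR 0 XOR 0 XOR 1 XOR 1 XOR 1 XOR 0 XOR 1 XOR 1 XOR 0 XOR 0 XOR 1 XOR 1 XOR 1 = 1

1


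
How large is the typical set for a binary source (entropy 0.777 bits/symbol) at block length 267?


log2|A_typical| = nH = 267 * 0.777 = 207.459, so |A_typical| ~ 2^207.459 = 2.827e+62

2.827e+62


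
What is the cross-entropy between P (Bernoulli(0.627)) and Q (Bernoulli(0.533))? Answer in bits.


H(P,Q) = -p*log2(q) - (1-p)*log2(1-q). -0.627*log2(0.533) = 0.569186; -0.373*log2(0.467) = 0.409743. H(P,Q) = 0.569186 + 0.409743 = 0.9789

0.9789 bits


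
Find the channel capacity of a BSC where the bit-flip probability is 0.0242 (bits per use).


H(p) = -p*log2(p) - (1-p)*log2(1-p) = -0.0242*log2(0.0242) - 0.9758*log2(0.9758) = 0.129926 + 0.034487 = 0.1644. C = 1 - H(p) = 1 - 0.1644 = 0.8356

0.8356 bits


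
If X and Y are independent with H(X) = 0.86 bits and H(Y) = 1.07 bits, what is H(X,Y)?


For independent variables, H(X,Y) = H(X) + H(Y) = 0.86 + 1.07 = 1.93

1.93 bits


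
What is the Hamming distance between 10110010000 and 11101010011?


Count differing positions: . ^ . ^ ^ . . . . ^ ^ = 5 differences

5


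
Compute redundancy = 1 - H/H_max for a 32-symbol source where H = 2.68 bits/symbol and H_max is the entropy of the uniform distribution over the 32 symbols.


H_max = log2(K) = log2(32) = 5.0 bits/symbol. Redundancy = 1 - H/H_max = 1 - 2.68/5.0 = 1 - 0.536 = 0.464

0.464


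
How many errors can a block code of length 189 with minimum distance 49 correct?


Correction capability = floor((d-1)/2) = floor((49-1)/2) = 24

24 errors


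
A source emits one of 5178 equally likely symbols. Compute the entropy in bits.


H = log2(n) = log2(5178) = 12.3382

12.3382 bits


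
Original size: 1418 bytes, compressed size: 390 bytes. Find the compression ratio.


Ratio = original / compressed = 1418 / 390 = 3.6359

3.6359


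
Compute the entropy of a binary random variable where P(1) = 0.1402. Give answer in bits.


H = -p*log2(p) - (1-p)*log2(1-p). -0.1402*log2(0.1402) = 0.397389; -0.8598*log2(0.8598) = 0.187374. H = 0.397389 + 0.187374 = 0.5848

0.5848 bits


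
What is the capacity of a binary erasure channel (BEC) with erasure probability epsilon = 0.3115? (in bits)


C = 1 - epsilon = 1 - 0.3115 = 0.6885

0.6885 bits


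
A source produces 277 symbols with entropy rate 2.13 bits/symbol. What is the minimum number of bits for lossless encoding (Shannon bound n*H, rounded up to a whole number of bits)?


Minimum bits >= n * H = 277 * 2.13 = 590.01, rounded up to a whole number of bits = 591

591 bits


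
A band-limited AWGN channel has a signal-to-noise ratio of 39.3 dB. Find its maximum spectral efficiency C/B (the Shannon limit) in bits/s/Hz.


SNR_linear = 10^(39.3/10) = 8511.3804; C/B = log2(1 + SNR_linear) = log2(1 + 8511.3804) = 13.0553

13.0553 bits/s/Hz


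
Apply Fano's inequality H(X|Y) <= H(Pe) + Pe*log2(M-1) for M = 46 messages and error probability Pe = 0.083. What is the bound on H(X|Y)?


H(Pe) = -Pe*log2(Pe) - (1-Pe)*log2(1-Pe) = -0.083*log2(0.083) - 0.917*log2(0.917) = 0.298032 + 0.114631 = 0.4127. Pe*log2(M-1) = 0.083*log2(45) = 0.455824. Bound = H(Pe) + Pe*log2(M-1) = 0.298032 + 0.114631 + 0.455824 = 0.8685

0.8685 bits


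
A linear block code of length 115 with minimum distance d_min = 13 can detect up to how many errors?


Detection capability = d_min - 1 = 13 - 1 = 12

12 errors


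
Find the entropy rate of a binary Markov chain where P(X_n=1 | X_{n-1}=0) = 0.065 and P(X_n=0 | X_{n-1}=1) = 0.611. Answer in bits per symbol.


Stationary distribution: pi_0 = p10/(p01+p10) = 0.9038, pi_1 = 0.0962. Entropy rate H' = pi_0*H(p01) + pi_1*H(p10) = 0.9038*0.347 + 0.0962*0.9642 = 0.4063

0.4063 bits/symbol


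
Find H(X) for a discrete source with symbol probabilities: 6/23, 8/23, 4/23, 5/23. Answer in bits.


H = -sum(p_i * log2(p_i)). Terms: -(6/23)*log2(6/23) = 0.505722; -(8/23)*log2(8/23) = 0.529935; -(4/23)*log2(4/23) = 0.438880; -(5/23)*log2(5/23) = 0.478616. H = 0.505722 + 0.529935 + 0.438880 + 0.478616 = 1.9532

1.9532 bits


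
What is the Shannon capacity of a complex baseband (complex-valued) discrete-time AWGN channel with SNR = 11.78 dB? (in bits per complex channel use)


SNR_linear = 10^(11.78/10) = 15.0661; C = log2(1 + SNR_linear) = log2(1 + 15.0661) = 4.0059

4.0059 bits/channel use


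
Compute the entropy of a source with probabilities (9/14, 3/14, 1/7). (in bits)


H = -sum(p_i * log2(p_i)). Terms: -(9/14)*log2(9/14) = 0.409776; -(3/14)*log2(3/14) = 0.476227; -(1/7)*log2(1/7) = 0.401051. H = 0.409776 + 0.476227 + 0.401051 = 1.2871

1.2871 bits


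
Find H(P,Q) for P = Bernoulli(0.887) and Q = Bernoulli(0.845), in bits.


H(P,Q) = -p*log2(q) - (1-p)*log2(1-q). -0.887*log2(0.845) = 0.215520; -0.113*log2(0.155) = 0.303932. H(P,Q) = 0.215520 + 0.303932 = 0.5195

0.5195 bits


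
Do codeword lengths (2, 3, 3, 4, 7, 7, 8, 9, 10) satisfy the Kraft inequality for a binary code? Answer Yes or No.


Kraft sum = sum(2^(-l_i)) = 0.585, need <= 1. Result: satisfied (a binary prefix-free code with these lengths exists)

Yes


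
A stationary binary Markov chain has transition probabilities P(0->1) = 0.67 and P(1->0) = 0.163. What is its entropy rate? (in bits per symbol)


Stationary distribution: pi_0 = p10/(p01+p10) = 0.1957, pi_1 = 0.8043. Entropy rate H' = pi_0*H(p01) + pi_1*H(p10) = 0.1957*0.9149 + 0.8043*0.6414 = 0.695

0.695 bits/symbol


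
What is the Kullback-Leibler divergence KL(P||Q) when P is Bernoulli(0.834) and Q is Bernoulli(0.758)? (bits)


KL = p*log2(p/q) + (1-p)*log2((1-p)/(1-q)) = 0.834*log2(0.834/0.758) + 0.166*log2(0.166/0.242) = 0.0247

0.0247 bits


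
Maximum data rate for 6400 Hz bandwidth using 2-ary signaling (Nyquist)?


Rate = 2 * B * log2(M) = 2 * 6400 * 1.0 = 12800.0

12800.0 bps


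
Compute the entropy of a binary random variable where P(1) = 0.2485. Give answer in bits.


H = -p*log2(p) - (1-p)*log2(1-p). -0.2485*log2(0.2485) = 0.499158; -0.7515*log2(0.7515) = 0.309734. H = 0.499158 + 0.309734 = 0.8089

0.8089 bits


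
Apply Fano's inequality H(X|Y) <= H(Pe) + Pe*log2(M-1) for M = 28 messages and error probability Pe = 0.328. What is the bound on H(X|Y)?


H(Pe) = -Pe*log2(Pe) - (1-Pe)*log2(1-Pe) = -0.328*log2(0.328) - 0.672*log2(0.672) = 0.527500 + 0.385370 = 0.9129. Pe*log2(M-1) = 0.328*log2(27) = 1.559603. Bound = H(Pe) + Pe*log2(M-1) = 0.527500 + 0.385370 + 1.559603 = 2.4725

2.4725 bits


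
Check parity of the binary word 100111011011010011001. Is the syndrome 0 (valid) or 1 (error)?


Syndrome = XOR of all bits = 1 XOR 0 XOR 0 XOR 1 XOR 1 XOR 1 XOR 0 XOR 1 XOR 1 XOR 0 XOR 1 XOR 1 XOR 0 XOR 1 XOR 0 XOR 0 XOR 1 XOR 1 XOR 0 XOR 0 XOR 1 = 0

0


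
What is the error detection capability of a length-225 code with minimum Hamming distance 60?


Detection capability = d_min - 1 = 60 - 1 = 59

59 errors


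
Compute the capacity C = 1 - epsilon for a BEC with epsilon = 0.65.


C = 1 - epsilon = 1 - 0.65 = 0.35

0.35 bits


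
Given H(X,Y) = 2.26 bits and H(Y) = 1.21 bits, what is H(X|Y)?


H(X|Y) = H(X,Y) - H(Y) = 2.26 - 1.21 = 1.05

1.05 bits


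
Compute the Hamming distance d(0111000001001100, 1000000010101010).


Count differing positions: ^ ^ ^ ^ . . . . ^ ^ ^ . . ^ ^ . = 9 differences

9


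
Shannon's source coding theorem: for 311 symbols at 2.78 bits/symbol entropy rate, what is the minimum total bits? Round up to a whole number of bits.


Minimum bits >= n * H = 311 * 2.78 = 864.58, rounded up to a whole number of bits = 865

865 bits


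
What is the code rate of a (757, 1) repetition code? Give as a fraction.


Rate = k/n = 1/757

1/757


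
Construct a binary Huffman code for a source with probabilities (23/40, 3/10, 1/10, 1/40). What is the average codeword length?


Huffman construction (repeatedly merge the two least-probable nodes; each merge adds 1 bit to every symbol beneath it): 1/40 + 1/10 = 1/8; 1/8 + 3/10 = 17/40; 17/40 + 23/40 = 1. Resulting codeword lengths (in the order the probabilities were given): (1, 2, 3, 3). L_avg = sum(p_i * l_i) = 23/40*1 + 3/10*2 + 1/10*3 + 1/40*3 = 31/20 = 1.55

1.55 bits


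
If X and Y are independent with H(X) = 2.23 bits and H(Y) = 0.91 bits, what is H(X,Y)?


For independent variables, H(X,Y) = H(X) + H(Y) = 2.23 + 0.91 = 3.14

3.14 bits


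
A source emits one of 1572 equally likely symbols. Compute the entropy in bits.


H = log2(n) = log2(1572) = 10.6184

10.6184 bits


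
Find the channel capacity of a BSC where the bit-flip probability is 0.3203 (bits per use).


H(p) = -p*log2(p) - (1-p)*log2(1-p) = -0.3203*log2(0.3203) - 0.6797*log2(0.6797) = 0.526094 + 0.378613 = 0.9047. C = 1 - H(p) = 1 - 0.9047 = 0.0953

0.0953 bits


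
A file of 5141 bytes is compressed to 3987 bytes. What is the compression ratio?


Ratio = original / compressed = 5141 / 3987 = 1.2894

1.2894


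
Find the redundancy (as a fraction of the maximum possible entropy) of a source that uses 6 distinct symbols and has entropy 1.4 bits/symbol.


H_max = log2(K) = log2(6) = 2.585 bits/symbol. Redundancy = 1 - H/H_max = 1 - 1.4/2.585 = 1 - 0.5416 = 0.4584

0.4584


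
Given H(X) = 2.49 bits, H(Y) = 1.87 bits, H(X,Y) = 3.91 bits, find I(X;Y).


I(X;Y) = H(X) + H(Y) - H(X,Y) = 2.49 + 1.87 - 3.91 = 0.45

0.45 bits


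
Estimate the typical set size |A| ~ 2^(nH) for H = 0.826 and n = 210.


log2|A_typical| = nH = 210 * 0.826 = 173.46, so |A_typical| ~ 2^173.46 = 1.647e+52

1.647e+52


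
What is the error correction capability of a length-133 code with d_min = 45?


Correction capability = floor((d-1)/2) = floor((45-1)/2) = 22

22 errors


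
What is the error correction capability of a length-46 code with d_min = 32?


Correction capability = floor((d-1)/2) = floor((32-1)/2) = 15

15 errors


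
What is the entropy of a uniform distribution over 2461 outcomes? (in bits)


H = log2(n) = log2(2461) = 11.265

11.265 bits


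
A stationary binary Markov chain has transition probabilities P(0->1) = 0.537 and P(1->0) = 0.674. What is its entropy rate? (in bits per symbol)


Stationary distribution: pi_0 = p10/(p01+p10) = 0.5566, pi_1 = 0.4434. Entropy rate H' = pi_0*H(p01) + pi_1*H(p10) = 0.5566*0.996 + 0.4434*0.9108 = 0.9582

0.9582 bits/symbol


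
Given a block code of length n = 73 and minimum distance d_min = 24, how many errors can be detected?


Detection capability = d_min - 1 = 24 - 1 = 23

23 errors


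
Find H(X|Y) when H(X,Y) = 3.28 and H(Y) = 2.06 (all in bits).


H(X|Y) = H(X,Y) - H(Y) = 3.28 - 2.06 = 1.22

1.22 bits


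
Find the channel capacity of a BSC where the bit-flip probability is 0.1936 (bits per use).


H(p) = -p*log2(p) - (1-p)*log2(1-p) = -0.1936*log2(0.1936) - 0.8064*log2(0.8064) = 0.458609 + 0.250333 = 0.7089. C = 1 - H(p) = 1 - 0.7089 = 0.2911

0.2911 bits


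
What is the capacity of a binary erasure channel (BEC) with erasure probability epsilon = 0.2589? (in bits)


C = 1 - epsilon = 1 - 0.2589 = 0.7411

0.7411 bits


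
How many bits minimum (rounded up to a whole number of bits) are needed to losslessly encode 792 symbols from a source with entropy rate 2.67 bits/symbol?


Minimum bits >= n * H = 792 * 2.67 = 2114.64, rounded up to a whole number of bits = 2115

2115 bits


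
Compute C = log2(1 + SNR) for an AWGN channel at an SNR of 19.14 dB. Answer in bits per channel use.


SNR_linear = 10^(19.14/10) = 82.0352; C = log2(1 + SNR_linear) = log2(1 + 82.0352) = 6.3757

6.3757 bits/channel use


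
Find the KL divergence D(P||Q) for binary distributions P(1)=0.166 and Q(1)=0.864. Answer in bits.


KL = p*log2(p/q) + (1-p)*log2((1-p)/(1-q)) = 0.166*log2(0.166/0.864) + 0.834*log2(0.834/0.136) = 1.7871

1.7871 bits


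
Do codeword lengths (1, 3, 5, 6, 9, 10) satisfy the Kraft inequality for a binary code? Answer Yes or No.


Kraft sum = sum(2^(-l_i)) = 0.6748, need <= 1. Result: satisfied (a binary prefix-free code with these lengths exists)

Yes


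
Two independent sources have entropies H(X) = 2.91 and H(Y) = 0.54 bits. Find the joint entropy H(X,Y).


For independent variables, H(X,Y) = H(X) + H(Y) = 2.91 + 0.54 = 3.45

3.45 bits


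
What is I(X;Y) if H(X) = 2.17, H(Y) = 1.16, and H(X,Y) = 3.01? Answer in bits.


I(X;Y) = H(X) + H(Y) - H(X,Y) = 2.17 + 1.16 - 3.01 = 0.32

0.32 bits


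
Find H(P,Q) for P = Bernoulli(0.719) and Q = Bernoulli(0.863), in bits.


H(P,Q) = -p*log2(q) - (1-p)*log2(1-q). -0.719*log2(0.863) = 0.152836; -0.281*log2(0.137) = 0.805838. H(P,Q) = 0.152836 + 0.805838 = 0.9587

0.9587 bits


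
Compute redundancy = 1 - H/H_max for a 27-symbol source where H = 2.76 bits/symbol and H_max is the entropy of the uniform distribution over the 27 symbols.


H_max = log2(K) = log2(27) = 4.7549 bits/symbol. Redundancy = 1 - H/H_max = 1 - 2.76/4.7549 = 1 - 0.5805 = 0.4195

0.4195


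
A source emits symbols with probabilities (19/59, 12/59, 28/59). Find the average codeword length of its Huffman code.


Huffman construction (repeatedly merge the two least-probable nodes; each merge adds 1 bit to every symbol beneath it): 12/59 + 19/59 = 31/59; 28/59 + 31/59 = 1. Resulting codeword lengths (in the order the probabilities were given): (2, 2, 1). L_avg = sum(p_i * l_i) = 19/59*2 + 12/59*2 + 28/59*1 = 90/59 = 1.5254

1.5254 bits


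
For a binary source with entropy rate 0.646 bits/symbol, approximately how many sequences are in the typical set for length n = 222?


log2|A_typical| = nH = 222 * 0.646 = 143.412, so |A_typical| ~ 2^143.412 = 1.484e+43

1.484e+43


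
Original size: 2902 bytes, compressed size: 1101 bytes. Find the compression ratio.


Ratio = original / compressed = 2902 / 1101 = 2.6358

2.6358


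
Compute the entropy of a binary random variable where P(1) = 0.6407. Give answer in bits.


H = -p*log2(p) - (1-p)*log2(1-p). -0.6407*log2(0.6407) = 0.411508; -0.3593*log2(0.3593) = 0.530592. H = 0.411508 + 0.530592 = 0.9421

0.9421 bits


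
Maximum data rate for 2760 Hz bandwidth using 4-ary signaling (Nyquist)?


Rate = 2 * B * log2(M) = 2 * 2760 * 2.0 = 11040.0

11040.0 bps


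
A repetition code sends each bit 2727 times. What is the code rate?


Rate = k/n = 1/2727

1/2727


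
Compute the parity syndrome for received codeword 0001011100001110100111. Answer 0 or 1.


Syndrome = XOR of all bits = 0 XOR 0 XOR 0 XOR 1 XOR 0 XOR 1 XOR 1 XOR 1 XOR 0 XOR 0 XOR 0 XOR 0 XOR 1 XOR 1 XOR 1 XOR 0 XOR 1 XOR 0 XOR 0 XOR 1 XOR 1 XOR 1 = 1

1


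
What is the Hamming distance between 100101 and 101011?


Count differing positions: . . ^ ^ ^ . = 3 differences

3


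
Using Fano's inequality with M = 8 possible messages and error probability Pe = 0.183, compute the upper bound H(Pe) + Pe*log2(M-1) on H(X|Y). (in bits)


H(Pe) = -Pe*log2(Pe) - (1-Pe)*log2(1-Pe) = -0.183*log2(0.183) - 0.817*log2(0.817) = 0.448365 + 0.238231 = 0.6866. Pe*log2(M-1) = 0.183*log2(7) = 0.513746. Bound = H(Pe) + Pe*log2(M-1) = 0.448365 + 0.238231 + 0.513746 = 1.2003

1.2003 bits


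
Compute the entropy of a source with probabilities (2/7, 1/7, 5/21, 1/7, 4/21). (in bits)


H = -sum(p_i * log2(p_i)). Terms: -(2/7)*log2(2/7) = 0.516387; -(1/7)*log2(1/7) = 0.401051; -(5/21)*log2(5/21) = 0.492950; -(1/7)*log2(1/7) = 0.401051; -(4/21)*log2(4/21) = 0.455680. H = 0.516387 + 0.401051 + 0.492950 + 0.401051 + 0.455680 = 2.2671

2.2671 bits


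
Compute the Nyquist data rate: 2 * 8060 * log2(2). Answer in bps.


Rate = 2 * B * log2(M) = 2 * 8060 * 1.0 = 16120.0

16120.0 bps


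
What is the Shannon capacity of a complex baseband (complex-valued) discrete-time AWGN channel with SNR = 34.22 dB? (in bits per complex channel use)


SNR_linear = 10^(34.22/10) = 2642.4088; C = log2(1 + SNR_linear) = log2(1 + 2642.4088) = 11.3682

11.3682 bits/channel use


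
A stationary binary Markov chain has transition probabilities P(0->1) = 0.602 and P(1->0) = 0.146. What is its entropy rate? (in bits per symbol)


Stationary distribution: pi_0 = p10/(p01+p10) = 0.1952, pi_1 = 0.8048. Entropy rate H' = pi_0*H(p01) + pi_1*H(p10) = 0.1952*0.9698 + 0.8048*0.5997 = 0.672

0.672 bits/symbol


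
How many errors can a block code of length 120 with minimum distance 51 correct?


Correction capability = floor((d-1)/2) = floor((51-1)/2) = 25

25 errors


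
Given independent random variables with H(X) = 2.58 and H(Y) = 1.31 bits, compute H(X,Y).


For independent variables, H(X,Y) = H(X) + H(Y) = 2.58 + 1.31 = 3.89

3.89 bits


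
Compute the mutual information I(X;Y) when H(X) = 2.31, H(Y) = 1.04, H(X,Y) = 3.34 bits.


I(X;Y) = H(X) + H(Y) - H(X,Y) = 2.31 + 1.04 - 3.34 = 0.01

0.01 bits


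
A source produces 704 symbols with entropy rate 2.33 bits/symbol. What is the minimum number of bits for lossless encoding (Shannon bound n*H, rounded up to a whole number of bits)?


Minimum bits >= n * H = 704 * 2.33 = 1640.32, rounded up to a whole number of bits = 1641

1641 bits


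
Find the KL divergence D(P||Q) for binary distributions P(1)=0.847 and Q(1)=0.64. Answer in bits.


KL = p*log2(p/q) + (1-p)*log2((1-p)/(1-q)) = 0.847*log2(0.847/0.64) + 0.153*log2(0.153/0.36) = 0.1536

0.1536 bits


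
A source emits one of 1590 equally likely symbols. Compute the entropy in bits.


H = log2(n) = log2(1590) = 10.6348

10.6348 bits


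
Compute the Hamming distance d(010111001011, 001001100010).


Count differing positions: . ^ ^ ^ ^ . ^ . ^ . . ^ = 7 differences

7


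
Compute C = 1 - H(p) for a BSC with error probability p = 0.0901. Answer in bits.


H(p) = -p*log2(p) - (1-p)*log2(1-p) = -0.0901*log2(0.0901) - 0.9099*log2(0.9099) = 0.312857 + 0.123947 = 0.4368. C = 1 - H(p) = 1 - 0.4368 = 0.5632

0.5632 bits


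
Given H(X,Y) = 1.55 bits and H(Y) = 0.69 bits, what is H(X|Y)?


H(X|Y) = H(X,Y) - H(Y) = 1.55 - 0.69 = 0.86

0.86 bits


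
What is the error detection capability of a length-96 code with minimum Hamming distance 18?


Detection capability = d_min - 1 = 18 - 1 = 17

17 errors


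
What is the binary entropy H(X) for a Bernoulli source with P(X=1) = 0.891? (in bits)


H = -p*log2(p) - (1-p)*log2(1-p). -0.891*log2(0.891) = 0.148354; -0.109*log2(0.109) = 0.348538. H = 0.148354 + 0.348538 = 0.4969

0.4969 bits


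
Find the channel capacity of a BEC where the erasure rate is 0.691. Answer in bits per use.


C = 1 - epsilon = 1 - 0.691 = 0.309

0.309 bits


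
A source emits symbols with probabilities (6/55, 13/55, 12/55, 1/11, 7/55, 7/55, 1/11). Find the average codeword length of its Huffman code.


Huffman construction (repeatedly merge the two least-probable nodes; each merge adds 1 bit to every symbol beneath it): 1/11 + 1/11 = 2/11; 6/55 + 7/55 = 13/55; 7/55 + 2/11 = 17/55; 12/55 + 13/55 = 5/11; 13/55 + 17/55 = 6/11; 5/11 + 6/11 = 1. Resulting codeword lengths (in the order the probabilities were given): (3, 2, 2, 4, 3, 3, 4). L_avg = sum(p_i * l_i) = 6/55*3 + 13/55*2 + 12/55*2 + 1/11*4 + 7/55*3 + 7/55*3 + 1/11*4 = 30/11 = 2.7273

2.7273 bits


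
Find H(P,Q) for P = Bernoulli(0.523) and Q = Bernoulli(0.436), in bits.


H(P,Q) = -p*log2(q) - (1-p)*log2(1-q). -0.523*log2(0.436) = 0.626345; -0.477*log2(0.564) = 0.394113. H(P,Q) = 0.626345 + 0.394113 = 1.0205

1.0205 bits


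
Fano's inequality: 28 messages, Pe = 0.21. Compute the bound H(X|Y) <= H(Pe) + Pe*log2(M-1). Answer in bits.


H(Pe) = -Pe*log2(Pe) - (1-Pe)*log2(1-Pe) = -0.21*log2(0.21) - 0.79*log2(0.79) = 0.472823 + 0.268660 = 0.7415. Pe*log2(M-1) = 0.21*log2(27) = 0.998526. Bound = H(Pe) + Pe*log2(M-1) = 0.472823 + 0.268660 + 0.998526 = 1.74

1.74 bits


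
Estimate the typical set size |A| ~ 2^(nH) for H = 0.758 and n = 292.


log2|A_typical| = nH = 292 * 0.758 = 221.336, so |A_typical| ~ 2^221.336 = 4.254e+66

4.254e+66


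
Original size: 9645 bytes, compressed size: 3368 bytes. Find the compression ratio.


Ratio = original / compressed = 9645 / 3368 = 2.8637

2.8637


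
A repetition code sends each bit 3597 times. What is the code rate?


Rate = k/n = 1/3597

1/3597


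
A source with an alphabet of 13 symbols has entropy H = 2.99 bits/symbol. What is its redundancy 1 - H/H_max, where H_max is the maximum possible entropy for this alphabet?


H_max = log2(K) = log2(13) = 3.7004 bits/symbol. Redundancy = 1 - H/H_max = 1 - 2.99/3.7004 = 1 - 0.808 = 0.192

0.192


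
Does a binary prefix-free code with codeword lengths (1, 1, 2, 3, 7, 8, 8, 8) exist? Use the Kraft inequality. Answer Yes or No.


Kraft sum = sum(2^(-l_i)) = 1.3945, need <= 1. Result: violated (a binary prefix-free code with these lengths cannot exist)

No


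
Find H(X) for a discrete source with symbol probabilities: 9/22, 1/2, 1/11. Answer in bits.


H = -sum(p_i * log2(p_i)). Terms: -(9/22)*log2(9/22) = 0.527525; -(1/2)*log2(1/2) = 0.500000; -(1/11)*log2(1/11) = 0.314494. H = 0.527525 + 0.500000 + 0.314494 = 1.342

1.342 bits


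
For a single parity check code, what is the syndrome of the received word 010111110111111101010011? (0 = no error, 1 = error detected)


Syndrome = XOR of all bits = 0 XOR 1 XOR 0 XOR 1 XOR 1 XOR 1 XOR 1 XOR 1 XOR 0 XOR 1 XOR 1 XOR 1 XOR 1 XOR 1 XOR 1 XOR 1 XOR 0 XOR 1 XOR 0 XOR 1 XOR 0 XOR 0 XOR 1 XOR 1 = 1

1


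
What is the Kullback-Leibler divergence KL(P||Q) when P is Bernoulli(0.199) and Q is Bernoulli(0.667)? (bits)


KL = p*log2(p/q) + (1-p)*log2((1-p)/(1-q)) = 0.199*log2(0.199/0.667) + 0.801*log2(0.801/0.333) = 0.6671

0.6671 bits


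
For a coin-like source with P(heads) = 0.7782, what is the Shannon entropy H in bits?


H = -p*log2(p) - (1-p)*log2(1-p). -0.7782*log2(0.7782) = 0.281543; -0.2218*log2(0.2218) = 0.481898. H = 0.281543 + 0.481898 = 0.7634

0.7634 bits


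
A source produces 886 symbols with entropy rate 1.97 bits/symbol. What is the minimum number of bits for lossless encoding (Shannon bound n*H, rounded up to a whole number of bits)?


Minimum bits >= n * H = 886 * 1.97 = 1745.42, rounded up to a whole number of bits = 1746

1746 bits


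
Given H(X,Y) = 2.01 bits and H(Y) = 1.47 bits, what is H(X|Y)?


H(X|Y) = H(X,Y) - H(Y) = 2.01 - 1.47 = 0.54

0.54 bits


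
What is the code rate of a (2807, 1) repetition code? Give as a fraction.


Rate = k/n = 1/2807

1/2807


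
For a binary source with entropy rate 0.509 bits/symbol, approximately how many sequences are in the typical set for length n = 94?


log2|A_typical| = nH = 94 * 0.509 = 47.846, so |A_typical| ~ 2^47.846 = 2.530e+14

2.530e+14


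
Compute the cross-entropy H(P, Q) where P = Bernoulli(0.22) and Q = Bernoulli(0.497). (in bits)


H(P,Q) = -p*log2(q) - (1-p)*log2(1-q). -0.22*log2(0.497) = 0.221910; -0.78*log2(0.503) = 0.773268. H(P,Q) = 0.221910 + 0.773268 = 0.9952

0.9952 bits


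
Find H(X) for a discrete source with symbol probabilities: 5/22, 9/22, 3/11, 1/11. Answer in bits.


H = -sum(p_i * log2(p_i)). Terms: -(5/22)*log2(5/22) = 0.485796; -(9/22)*log2(9/22) = 0.527525; -(3/11)*log2(3/11) = 0.511219; -(1/11)*log2(1/11) = 0.314494. H = 0.485796 + 0.527525 + 0.511219 + 0.314494 = 1.839

1.839 bits


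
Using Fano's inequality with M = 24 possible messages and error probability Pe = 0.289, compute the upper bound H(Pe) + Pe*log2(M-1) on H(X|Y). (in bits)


H(Pe) = -Pe*log2(Pe) - (1-Pe)*log2(1-Pe) = -0.289*log2(0.289) - 0.711*log2(0.711) = 0.517558 + 0.349868 = 0.8674. Pe*log2(M-1) = 0.289*log2(23) = 1.307309. Bound = H(Pe) + Pe*log2(M-1) = 0.517558 + 0.349868 + 1.307309 = 2.1747

2.1747 bits


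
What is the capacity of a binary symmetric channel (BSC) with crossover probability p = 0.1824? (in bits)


H(p) = -p*log2(p) - (1-p)*log2(1-p) = -0.1824*log2(0.1824) - 0.8176*log2(0.8176) = 0.447760 + 0.237540 = 0.6853. C = 1 - H(p) = 1 - 0.6853 = 0.3147

0.3147 bits


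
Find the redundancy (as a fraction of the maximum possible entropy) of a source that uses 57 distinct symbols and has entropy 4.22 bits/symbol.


H_max = log2(K) = log2(57) = 5.8329 bits/symbol. Redundancy = 1 - H/H_max = 1 - 4.22/5.8329 = 1 - 0.7235 = 0.2765

0.2765


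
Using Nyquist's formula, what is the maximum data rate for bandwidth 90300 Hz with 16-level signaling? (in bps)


Rate = 2 * B * log2(M) = 2 * 90300 * 4.0 = 722400.0

722400.0 bps


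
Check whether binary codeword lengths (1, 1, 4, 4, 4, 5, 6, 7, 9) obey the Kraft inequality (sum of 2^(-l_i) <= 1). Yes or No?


Kraft sum = sum(2^(-l_i)) = 1.2441, need <= 1. Result: violated (a binary prefix-free code with these lengths cannot exist)

No


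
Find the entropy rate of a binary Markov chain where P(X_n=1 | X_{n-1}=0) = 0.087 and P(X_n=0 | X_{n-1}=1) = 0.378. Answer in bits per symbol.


Stationary distribution: pi_0 = p10/(p01+p10) = 0.8129, pi_1 = 0.1871. Entropy rate H' = pi_0*H(p01) + pi_1*H(p10) = 0.8129*0.4264 + 0.1871*0.9566 = 0.5256

0.5256 bits/symbol


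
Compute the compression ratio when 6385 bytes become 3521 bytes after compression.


Ratio = original / compressed = 6385 / 3521 = 1.8134

1.8134


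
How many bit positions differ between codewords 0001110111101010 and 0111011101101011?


Count differing positions: . ^ ^ . ^ . ^ . ^ . . . . . . ^ = 6 differences

6


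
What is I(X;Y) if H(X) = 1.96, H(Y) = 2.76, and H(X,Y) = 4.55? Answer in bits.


I(X;Y) = H(X) + H(Y) - H(X,Y) = 1.96 + 2.76 - 4.55 = 0.17

0.17 bits


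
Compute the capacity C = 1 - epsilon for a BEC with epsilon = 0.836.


C = 1 - epsilon = 1 - 0.836 = 0.164

0.164 bits


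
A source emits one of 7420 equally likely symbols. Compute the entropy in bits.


H = log2(n) = log2(7420) = 12.8572

12.8572 bits


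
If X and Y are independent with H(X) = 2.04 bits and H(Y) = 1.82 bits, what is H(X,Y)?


For independent variables, H(X,Y) = H(X) + H(Y) = 2.04 + 1.82 = 3.86

3.86 bits


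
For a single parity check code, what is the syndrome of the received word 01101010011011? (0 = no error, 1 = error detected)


Syndrome = XOR of all bits = 0 XOR 1 XOR 1 XOR 0 XOR 1 XOR 0 XOR 1 XOR 0 XOR 0 XOR 1 XOR 1 XOR 0 XOR 1 XOR 1 = 0

0


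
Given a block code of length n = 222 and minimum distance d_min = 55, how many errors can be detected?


Detection capability = d_min - 1 = 55 - 1 = 54

54 errors


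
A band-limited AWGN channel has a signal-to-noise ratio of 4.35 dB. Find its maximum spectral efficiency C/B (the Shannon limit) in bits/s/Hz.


SNR_linear = 10^(4.35/10) = 2.7227; C/B = log2(1 + SNR_linear) = log2(1 + 2.7227) = 1.8963

1.8963 bits/s/Hz


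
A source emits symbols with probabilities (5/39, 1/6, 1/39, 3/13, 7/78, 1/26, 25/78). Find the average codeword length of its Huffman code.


Huffman construction (repeatedly merge the two least-probable nodes; each merge adds 1 bit to every symbol beneath it): 1/39 + 1/26 = 5/78; 5/78 + 7/78 = 2/13; 5/39 + 2/13 = 11/39; 1/6 + 3/13 = 31/78; 11/39 + 25/78 = 47/78; 31/78 + 47/78 = 1. Resulting codeword lengths (in the order the probabilities were given): (3, 2, 5, 2, 4, 5, 2). L_avg = sum(p_i * l_i) = 5/39*3 + 1/6*2 + 1/39*5 + 3/13*2 + 7/78*4 + 1/26*5 + 25/78*2 = 5/2 = 2.5

2.5 bits


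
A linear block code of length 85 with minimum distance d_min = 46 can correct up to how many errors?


Correction capability = floor((d-1)/2) = floor((46-1)/2) = 22

22 errors


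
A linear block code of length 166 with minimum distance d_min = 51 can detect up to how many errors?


Detection capability = d_min - 1 = 51 - 1 = 50

50 errors


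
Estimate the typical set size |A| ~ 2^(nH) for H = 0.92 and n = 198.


log2|A_typical| = nH = 198 * 0.92 = 182.16, so |A_typical| ~ 2^182.16 = 6.849e+54

6.849e+54


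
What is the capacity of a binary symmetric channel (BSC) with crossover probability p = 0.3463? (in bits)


H(p) = -p*log2(p) - (1-p)*log2(1-p) = -0.3463*log2(0.3463) - 0.6537*log2(0.6537) = 0.529806 + 0.400914 = 0.9307. C = 1 - H(p) = 1 - 0.9307 = 0.0693

0.0693 bits


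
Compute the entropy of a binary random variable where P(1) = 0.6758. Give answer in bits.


H = -p*log2(p) - (1-p)*log2(1-p). -0.6758*log2(0.6758) = 0.382051; -0.3242*log2(0.3242) = 0.526839. H = 0.382051 + 0.526839 = 0.9089

0.9089 bits


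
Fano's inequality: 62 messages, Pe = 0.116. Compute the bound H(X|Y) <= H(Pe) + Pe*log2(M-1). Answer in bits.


H(Pe) = -Pe*log2(Pe) - (1-Pe)*log2(1-Pe) = -0.116*log2(0.116) - 0.884*log2(0.884) = 0.360505 + 0.157247 = 0.5178. Pe*log2(M-1) = 0.116*log2(61) = 0.687966. Bound = H(Pe) + Pe*log2(M-1) = 0.360505 + 0.157247 + 0.687966 = 1.2057

1.2057 bits
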